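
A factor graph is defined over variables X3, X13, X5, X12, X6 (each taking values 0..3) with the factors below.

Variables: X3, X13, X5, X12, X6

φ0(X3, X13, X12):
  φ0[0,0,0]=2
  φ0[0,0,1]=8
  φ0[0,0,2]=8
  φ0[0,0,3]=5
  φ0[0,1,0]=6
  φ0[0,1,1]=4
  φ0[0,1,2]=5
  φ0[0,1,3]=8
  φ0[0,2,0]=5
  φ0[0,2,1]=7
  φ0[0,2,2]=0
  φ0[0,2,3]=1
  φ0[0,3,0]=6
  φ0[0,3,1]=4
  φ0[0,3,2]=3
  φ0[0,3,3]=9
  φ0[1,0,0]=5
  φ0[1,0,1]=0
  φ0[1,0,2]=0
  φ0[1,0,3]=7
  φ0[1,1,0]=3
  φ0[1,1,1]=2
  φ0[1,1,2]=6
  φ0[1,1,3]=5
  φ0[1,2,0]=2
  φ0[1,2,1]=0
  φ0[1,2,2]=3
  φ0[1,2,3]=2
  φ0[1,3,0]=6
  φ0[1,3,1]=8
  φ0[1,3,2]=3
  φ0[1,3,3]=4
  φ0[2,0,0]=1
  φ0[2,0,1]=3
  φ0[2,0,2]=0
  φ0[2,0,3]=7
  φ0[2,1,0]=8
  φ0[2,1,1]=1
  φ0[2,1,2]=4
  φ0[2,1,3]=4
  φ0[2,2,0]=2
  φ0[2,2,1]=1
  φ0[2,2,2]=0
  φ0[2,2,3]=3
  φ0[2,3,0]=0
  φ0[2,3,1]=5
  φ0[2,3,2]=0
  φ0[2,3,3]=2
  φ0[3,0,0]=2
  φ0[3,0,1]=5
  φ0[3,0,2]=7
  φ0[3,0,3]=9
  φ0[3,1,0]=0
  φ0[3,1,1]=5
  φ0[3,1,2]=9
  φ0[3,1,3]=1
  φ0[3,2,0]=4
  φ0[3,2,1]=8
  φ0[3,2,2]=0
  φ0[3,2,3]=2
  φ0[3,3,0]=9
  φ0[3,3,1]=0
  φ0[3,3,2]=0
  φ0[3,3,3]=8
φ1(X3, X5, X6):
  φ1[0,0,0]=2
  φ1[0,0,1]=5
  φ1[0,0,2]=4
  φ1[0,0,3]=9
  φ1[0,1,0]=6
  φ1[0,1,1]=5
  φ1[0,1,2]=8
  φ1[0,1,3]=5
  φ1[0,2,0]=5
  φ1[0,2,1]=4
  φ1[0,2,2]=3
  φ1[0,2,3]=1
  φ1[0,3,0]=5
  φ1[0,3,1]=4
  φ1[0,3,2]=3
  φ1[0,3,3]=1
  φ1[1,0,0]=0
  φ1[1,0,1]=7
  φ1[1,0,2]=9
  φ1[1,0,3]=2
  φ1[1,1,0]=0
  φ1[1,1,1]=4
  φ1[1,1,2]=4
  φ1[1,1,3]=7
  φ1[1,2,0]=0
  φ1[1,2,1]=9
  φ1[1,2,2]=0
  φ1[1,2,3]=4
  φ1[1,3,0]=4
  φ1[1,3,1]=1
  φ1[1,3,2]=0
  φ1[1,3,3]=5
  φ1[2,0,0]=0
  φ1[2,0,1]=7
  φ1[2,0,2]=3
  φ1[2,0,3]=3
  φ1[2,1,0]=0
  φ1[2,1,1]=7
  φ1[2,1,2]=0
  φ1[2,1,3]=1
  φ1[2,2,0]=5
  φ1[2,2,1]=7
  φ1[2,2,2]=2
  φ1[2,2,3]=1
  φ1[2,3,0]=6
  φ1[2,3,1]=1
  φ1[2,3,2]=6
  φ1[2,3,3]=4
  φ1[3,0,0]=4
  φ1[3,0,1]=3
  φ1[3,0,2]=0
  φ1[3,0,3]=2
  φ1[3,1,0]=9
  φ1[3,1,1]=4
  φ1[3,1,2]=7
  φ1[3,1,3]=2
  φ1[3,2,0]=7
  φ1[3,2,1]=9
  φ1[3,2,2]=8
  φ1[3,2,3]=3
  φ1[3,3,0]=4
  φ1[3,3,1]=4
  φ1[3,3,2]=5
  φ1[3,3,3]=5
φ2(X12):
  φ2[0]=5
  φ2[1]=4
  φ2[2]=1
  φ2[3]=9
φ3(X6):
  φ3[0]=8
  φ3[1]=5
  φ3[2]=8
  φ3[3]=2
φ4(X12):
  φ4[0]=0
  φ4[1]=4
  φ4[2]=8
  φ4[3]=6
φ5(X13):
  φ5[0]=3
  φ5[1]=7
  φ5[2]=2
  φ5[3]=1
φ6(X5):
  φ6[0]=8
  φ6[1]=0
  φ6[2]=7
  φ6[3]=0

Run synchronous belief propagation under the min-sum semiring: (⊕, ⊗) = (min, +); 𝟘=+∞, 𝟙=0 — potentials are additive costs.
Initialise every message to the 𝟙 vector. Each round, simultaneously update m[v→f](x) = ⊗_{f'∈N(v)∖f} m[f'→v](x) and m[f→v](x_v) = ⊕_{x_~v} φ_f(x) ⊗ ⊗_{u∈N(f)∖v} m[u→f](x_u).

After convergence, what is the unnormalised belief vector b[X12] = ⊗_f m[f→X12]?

init: all messages = 𝟙 over 4 values
r1 m[φ0→X3] = [0, 0, 0, 0]
r1 m[φ0→X13] = [0, 0, 0, 0]
r1 m[φ0→X12] = [0, 0, 0, 1]
r1 m[φ1→X3] = [1, 0, 0, 0]
r1 m[φ1→X5] = [0, 0, 0, 0]
r1 m[φ1→X6] = [0, 1, 0, 1]
r1 m[φ2→X12] = [5, 4, 1, 9]
r1 m[φ3→X6] = [8, 5, 8, 2]
r1 m[φ4→X12] = [0, 4, 8, 6]
r1 m[φ5→X13] = [3, 7, 2, 1]
r1 m[φ6→X5] = [8, 0, 7, 0]
r1 m[X3→φ0] = [0, 0, 0, 0]
r1 m[X3→φ1] = [0, 0, 0, 0]
r1 m[X13→φ0] = [0, 0, 0, 0]
r1 m[X13→φ5] = [0, 0, 0, 0]
r1 m[X5→φ1] = [0, 0, 0, 0]
r1 m[X5→φ6] = [0, 0, 0, 0]
r1 m[X12→φ0] = [0, 0, 0, 0]
r1 m[X12→φ2] = [0, 0, 0, 0]
r1 m[X12→φ4] = [0, 0, 0, 0]
r1 m[X6→φ1] = [0, 0, 0, 0]
r1 m[X6→φ3] = [0, 0, 0, 0]
r2 m[φ0→X3] = [0, 0, 0, 0]
r2 m[φ0→X13] = [0, 0, 0, 0]
r2 m[φ0→X12] = [0, 0, 0, 1]
r2 m[φ1→X3] = [1, 0, 0, 0]
r2 m[φ1→X5] = [0, 0, 0, 0]
r2 m[φ1→X6] = [0, 1, 0, 1]
r2 m[φ2→X12] = [5, 4, 1, 9]
r2 m[φ3→X6] = [8, 5, 8, 2]
r2 m[φ4→X12] = [0, 4, 8, 6]
r2 m[φ5→X13] = [3, 7, 2, 1]
r2 m[φ6→X5] = [8, 0, 7, 0]
r2 m[X3→φ0] = [1, 0, 0, 0]
r2 m[X3→φ1] = [0, 0, 0, 0]
r2 m[X13→φ0] = [3, 7, 2, 1]
r2 m[X13→φ5] = [0, 0, 0, 0]
r2 m[X5→φ1] = [8, 0, 7, 0]
r2 m[X5→φ6] = [0, 0, 0, 0]
r2 m[X12→φ0] = [5, 8, 9, 15]
r2 m[X12→φ2] = [0, 4, 8, 7]
r2 m[X12→φ4] = [5, 4, 1, 10]
r2 m[X6→φ1] = [8, 5, 8, 2]
r2 m[X6→φ3] = [0, 1, 0, 1]
r3 m[φ0→X3] = [10, 9, 6, 9]
r3 m[φ0→X13] = [6, 5, 7, 5]
r3 m[φ0→X12] = [1, 1, 1, 3]
r3 m[φ1→X3] = [3, 6, 3, 4]
r3 m[φ1→X5] = [4, 3, 3, 3]
r3 m[φ1→X6] = [0, 1, 0, 1]
r3 m[φ2→X12] = [5, 4, 1, 9]
r3 m[φ3→X6] = [8, 5, 8, 2]
r3 m[φ4→X12] = [0, 4, 8, 6]
r3 m[φ5→X13] = [3, 7, 2, 1]
r3 m[φ6→X5] = [8, 0, 7, 0]
r3 m[X3→φ0] = [1, 0, 0, 0]
r3 m[X3→φ1] = [0, 0, 0, 0]
r3 m[X13→φ0] = [3, 7, 2, 1]
r3 m[X13→φ5] = [0, 0, 0, 0]
r3 m[X5→φ1] = [8, 0, 7, 0]
r3 m[X5→φ6] = [0, 0, 0, 0]
r3 m[X12→φ0] = [5, 8, 9, 15]
r3 m[X12→φ2] = [0, 4, 8, 7]
r3 m[X12→φ4] = [5, 4, 1, 10]
r3 m[X6→φ1] = [8, 5, 8, 2]
r3 m[X6→φ3] = [0, 1, 0, 1]
r4 m[φ0→X3] = [10, 9, 6, 9]
r4 m[φ0→X13] = [6, 5, 7, 5]
r4 m[φ0→X12] = [1, 1, 1, 3]
r4 m[φ1→X3] = [3, 6, 3, 4]
r4 m[φ1→X5] = [4, 3, 3, 3]
r4 m[φ1→X6] = [0, 1, 0, 1]
r4 m[φ2→X12] = [5, 4, 1, 9]
r4 m[φ3→X6] = [8, 5, 8, 2]
r4 m[φ4→X12] = [0, 4, 8, 6]
r4 m[φ5→X13] = [3, 7, 2, 1]
r4 m[φ6→X5] = [8, 0, 7, 0]
r4 m[X3→φ0] = [3, 6, 3, 4]
r4 m[X3→φ1] = [10, 9, 6, 9]
r4 m[X13→φ0] = [3, 7, 2, 1]
r4 m[X13→φ5] = [6, 5, 7, 5]
r4 m[X5→φ1] = [8, 0, 7, 0]
r4 m[X5→φ6] = [4, 3, 3, 3]
r4 m[X12→φ0] = [5, 8, 9, 15]
r4 m[X12→φ2] = [1, 5, 9, 9]
r4 m[X12→φ4] = [6, 5, 2, 12]
r4 m[X6→φ1] = [8, 5, 8, 2]
r4 m[X6→φ3] = [0, 1, 0, 1]
r5 m[φ0→X3] = [10, 9, 6, 9]
r5 m[φ0→X13] = [9, 9, 10, 8]
r5 m[φ0→X12] = [4, 5, 4, 6]
r5 m[φ1→X3] = [3, 6, 3, 4]
r5 m[φ1→X5] = [11, 9, 9, 12]
r5 m[φ1→X6] = [6, 7, 6, 7]
r5 m[φ2→X12] = [5, 4, 1, 9]
r5 m[φ3→X6] = [8, 5, 8, 2]
r5 m[φ4→X12] = [0, 4, 8, 6]
r5 m[φ5→X13] = [3, 7, 2, 1]
r5 m[φ6→X5] = [8, 0, 7, 0]
r5 m[X3→φ0] = [3, 6, 3, 4]
r5 m[X3→φ1] = [10, 9, 6, 9]
r5 m[X13→φ0] = [3, 7, 2, 1]
r5 m[X13→φ5] = [6, 5, 7, 5]
r5 m[X5→φ1] = [8, 0, 7, 0]
r5 m[X5→φ6] = [4, 3, 3, 3]
r5 m[X12→φ0] = [5, 8, 9, 15]
r5 m[X12→φ2] = [1, 5, 9, 9]
r5 m[X12→φ4] = [6, 5, 2, 12]
r5 m[X6→φ1] = [8, 5, 8, 2]
r5 m[X6→φ3] = [0, 1, 0, 1]
r6 m[φ0→X3] = [10, 9, 6, 9]
r6 m[φ0→X13] = [9, 9, 10, 8]
r6 m[φ0→X12] = [4, 5, 4, 6]
r6 m[φ1→X3] = [3, 6, 3, 4]
r6 m[φ1→X5] = [11, 9, 9, 12]
r6 m[φ1→X6] = [6, 7, 6, 7]
r6 m[φ2→X12] = [5, 4, 1, 9]
r6 m[φ3→X6] = [8, 5, 8, 2]
r6 m[φ4→X12] = [0, 4, 8, 6]
r6 m[φ5→X13] = [3, 7, 2, 1]
r6 m[φ6→X5] = [8, 0, 7, 0]
r6 m[X3→φ0] = [3, 6, 3, 4]
r6 m[X3→φ1] = [10, 9, 6, 9]
r6 m[X13→φ0] = [3, 7, 2, 1]
r6 m[X13→φ5] = [9, 9, 10, 8]
r6 m[X5→φ1] = [8, 0, 7, 0]
r6 m[X5→φ6] = [11, 9, 9, 12]
r6 m[X12→φ0] = [5, 8, 9, 15]
r6 m[X12→φ2] = [4, 9, 12, 12]
r6 m[X12→φ4] = [9, 9, 5, 15]
r6 m[X6→φ1] = [8, 5, 8, 2]
r6 m[X6→φ3] = [6, 7, 6, 7]
r7 m[φ0→X3] = [10, 9, 6, 9]
r7 m[φ0→X13] = [9, 9, 10, 8]
r7 m[φ0→X12] = [4, 5, 4, 6]
r7 m[φ1→X3] = [3, 6, 3, 4]
r7 m[φ1→X5] = [11, 9, 9, 12]
r7 m[φ1→X6] = [6, 7, 6, 7]
r7 m[φ2→X12] = [5, 4, 1, 9]
r7 m[φ3→X6] = [8, 5, 8, 2]
r7 m[φ4→X12] = [0, 4, 8, 6]
r7 m[φ5→X13] = [3, 7, 2, 1]
r7 m[φ6→X5] = [8, 0, 7, 0]
r7 m[X3→φ0] = [3, 6, 3, 4]
r7 m[X3→φ1] = [10, 9, 6, 9]
r7 m[X13→φ0] = [3, 7, 2, 1]
r7 m[X13→φ5] = [9, 9, 10, 8]
r7 m[X5→φ1] = [8, 0, 7, 0]
r7 m[X5→φ6] = [11, 9, 9, 12]
r7 m[X12→φ0] = [5, 8, 9, 15]
r7 m[X12→φ2] = [4, 9, 12, 12]
r7 m[X12→φ4] = [9, 9, 5, 15]
r7 m[X6→φ1] = [8, 5, 8, 2]
r7 m[X6→φ3] = [6, 7, 6, 7]
fixed point reached at round 7
b[X12] = ⊗ incoming = [9, 13, 13, 21]

b[X12] = [9, 13, 13, 21]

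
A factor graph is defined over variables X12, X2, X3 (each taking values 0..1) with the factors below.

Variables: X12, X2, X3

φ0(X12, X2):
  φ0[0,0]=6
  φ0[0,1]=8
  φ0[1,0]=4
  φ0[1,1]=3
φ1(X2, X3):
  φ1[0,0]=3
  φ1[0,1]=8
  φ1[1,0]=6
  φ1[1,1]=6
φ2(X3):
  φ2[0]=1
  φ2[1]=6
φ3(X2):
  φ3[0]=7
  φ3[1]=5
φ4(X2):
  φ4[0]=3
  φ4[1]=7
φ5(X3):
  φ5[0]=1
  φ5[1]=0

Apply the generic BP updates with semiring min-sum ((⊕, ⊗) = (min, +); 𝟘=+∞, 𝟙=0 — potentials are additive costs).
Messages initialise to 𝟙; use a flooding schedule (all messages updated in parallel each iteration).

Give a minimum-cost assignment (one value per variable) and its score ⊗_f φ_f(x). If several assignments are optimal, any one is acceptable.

init: all messages = 𝟙 over 2 values
r1 m[φ0→X12] = [6, 3]
r1 m[φ0→X2] = [4, 3]
r1 m[φ1→X2] = [3, 6]
r1 m[φ1→X3] = [3, 6]
r1 m[φ2→X3] = [1, 6]
r1 m[φ3→X2] = [7, 5]
r1 m[φ4→X2] = [3, 7]
r1 m[φ5→X3] = [1, 0]
r1 m[X12→φ0] = [0, 0]
r1 m[X2→φ0] = [0, 0]
r1 m[X2→φ1] = [0, 0]
r1 m[X2→φ3] = [0, 0]
r1 m[X2→φ4] = [0, 0]
r1 m[X3→φ1] = [0, 0]
r1 m[X3→φ2] = [0, 0]
r1 m[X3→φ5] = [0, 0]
r2 m[φ0→X12] = [6, 3]
r2 m[φ0→X2] = [4, 3]
r2 m[φ1→X2] = [3, 6]
r2 m[φ1→X3] = [3, 6]
r2 m[φ2→X3] = [1, 6]
r2 m[φ3→X2] = [7, 5]
r2 m[φ4→X2] = [3, 7]
r2 m[φ5→X3] = [1, 0]
r2 m[X12→φ0] = [0, 0]
r2 m[X2→φ0] = [13, 18]
r2 m[X2→φ1] = [14, 15]
r2 m[X2→φ3] = [10, 16]
r2 m[X2→φ4] = [14, 14]
r2 m[X3→φ1] = [2, 6]
r2 m[X3→φ2] = [4, 6]
r2 m[X3→φ5] = [4, 12]
r3 m[φ0→X12] = [19, 17]
r3 m[φ0→X2] = [4, 3]
r3 m[φ1→X2] = [5, 8]
r3 m[φ1→X3] = [17, 21]
r3 m[φ2→X3] = [1, 6]
r3 m[φ3→X2] = [7, 5]
r3 m[φ4→X2] = [3, 7]
r3 m[φ5→X3] = [1, 0]
r3 m[X12→φ0] = [0, 0]
r3 m[X2→φ0] = [13, 18]
r3 m[X2→φ1] = [14, 15]
r3 m[X2→φ3] = [10, 16]
r3 m[X2→φ4] = [14, 14]
r3 m[X3→φ1] = [2, 6]
r3 m[X3→φ2] = [4, 6]
r3 m[X3→φ5] = [4, 12]
r4 m[φ0→X12] = [19, 17]
r4 m[φ0→X2] = [4, 3]
r4 m[φ1→X2] = [5, 8]
r4 m[φ1→X3] = [17, 21]
r4 m[φ2→X3] = [1, 6]
r4 m[φ3→X2] = [7, 5]
r4 m[φ4→X2] = [3, 7]
r4 m[φ5→X3] = [1, 0]
r4 m[X12→φ0] = [0, 0]
r4 m[X2→φ0] = [15, 20]
r4 m[X2→φ1] = [14, 15]
r4 m[X2→φ3] = [12, 18]
r4 m[X2→φ4] = [16, 16]
r4 m[X3→φ1] = [2, 6]
r4 m[X3→φ2] = [18, 21]
r4 m[X3→φ5] = [18, 27]
r5 m[φ0→X12] = [21, 19]
r5 m[φ0→X2] = [4, 3]
r5 m[φ1→X2] = [5, 8]
r5 m[φ1→X3] = [17, 21]
r5 m[φ2→X3] = [1, 6]
r5 m[φ3→X2] = [7, 5]
r5 m[φ4→X2] = [3, 7]
r5 m[φ5→X3] = [1, 0]
r5 m[X12→φ0] = [0, 0]
r5 m[X2→φ0] = [15, 20]
r5 m[X2→φ1] = [14, 15]
r5 m[X2→φ3] = [12, 18]
r5 m[X2→φ4] = [16, 16]
r5 m[X3→φ1] = [2, 6]
r5 m[X3→φ2] = [18, 21]
r5 m[X3→φ5] = [18, 27]
r6 m[φ0→X12] = [21, 19]
r6 m[φ0→X2] = [4, 3]
r6 m[φ1→X2] = [5, 8]
r6 m[φ1→X3] = [17, 21]
r6 m[φ2→X3] = [1, 6]
r6 m[φ3→X2] = [7, 5]
r6 m[φ4→X2] = [3, 7]
r6 m[φ5→X3] = [1, 0]
r6 m[X12→φ0] = [0, 0]
r6 m[X2→φ0] = [15, 20]
r6 m[X2→φ1] = [14, 15]
r6 m[X2→φ3] = [12, 18]
r6 m[X2→φ4] = [16, 16]
r6 m[X3→φ1] = [2, 6]
r6 m[X3→φ2] = [18, 21]
r6 m[X3→φ5] = [18, 27]
fixed point reached at round 6
traceback from X12: (X12=1, X2=0, X3=0), score=19

assignment: (X12=1, X2=0, X3=0); score = 19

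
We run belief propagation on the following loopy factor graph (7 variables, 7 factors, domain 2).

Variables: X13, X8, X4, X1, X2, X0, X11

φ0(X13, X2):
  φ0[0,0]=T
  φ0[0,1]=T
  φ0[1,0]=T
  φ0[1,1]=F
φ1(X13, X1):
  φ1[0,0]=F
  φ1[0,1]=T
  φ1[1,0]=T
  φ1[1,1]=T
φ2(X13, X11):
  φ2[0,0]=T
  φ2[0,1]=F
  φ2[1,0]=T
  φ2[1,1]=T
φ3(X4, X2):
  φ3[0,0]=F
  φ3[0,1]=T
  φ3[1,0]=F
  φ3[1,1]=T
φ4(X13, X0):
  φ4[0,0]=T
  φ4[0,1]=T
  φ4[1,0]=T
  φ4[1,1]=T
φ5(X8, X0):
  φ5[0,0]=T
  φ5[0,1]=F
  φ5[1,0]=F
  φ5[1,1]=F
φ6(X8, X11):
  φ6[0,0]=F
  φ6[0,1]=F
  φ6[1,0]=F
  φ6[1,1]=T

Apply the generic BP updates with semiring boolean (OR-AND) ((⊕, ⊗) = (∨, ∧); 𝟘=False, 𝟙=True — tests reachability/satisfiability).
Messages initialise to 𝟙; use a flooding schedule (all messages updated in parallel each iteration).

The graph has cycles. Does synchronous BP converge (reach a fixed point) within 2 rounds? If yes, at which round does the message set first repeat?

init: all messages = 𝟙 over 2 values
r1 m[φ0→X13] = [T, T]
r1 m[φ0→X2] = [T, T]
r1 m[φ1→X13] = [T, T]
r1 m[φ1→X1] = [T, T]
r1 m[φ2→X13] = [T, T]
r1 m[φ2→X11] = [T, T]
r1 m[φ3→X4] = [T, T]
r1 m[φ3→X2] = [F, T]
r1 m[φ4→X13] = [T, T]
r1 m[φ4→X0] = [T, T]
r1 m[φ5→X8] = [T, F]
r1 m[φ5→X0] = [T, F]
r1 m[φ6→X8] = [F, T]
r1 m[φ6→X11] = [F, T]
r1 m[X13→φ0] = [T, T]
r1 m[X13→φ1] = [T, T]
r1 m[X13→φ2] = [T, T]
r1 m[X13→φ4] = [T, T]
r1 m[X8→φ5] = [T, T]
r1 m[X8→φ6] = [T, T]
r1 m[X4→φ3] = [T, T]
r1 m[X1→φ1] = [T, T]
r1 m[X2→φ0] = [T, T]
r1 m[X2→φ3] = [T, T]
r1 m[X0→φ4] = [T, T]
r1 m[X0→φ5] = [T, T]
r1 m[X11→φ2] = [T, T]
r1 m[X11→φ6] = [T, T]
r2 m[φ0→X13] = [T, T]
r2 m[φ0→X2] = [T, T]
r2 m[φ1→X13] = [T, T]
r2 m[φ1→X1] = [T, T]
r2 m[φ2→X13] = [T, T]
r2 m[φ2→X11] = [T, T]
r2 m[φ3→X4] = [T, T]
r2 m[φ3→X2] = [F, T]
r2 m[φ4→X13] = [T, T]
r2 m[φ4→X0] = [T, T]
r2 m[φ5→X8] = [T, F]
r2 m[φ5→X0] = [T, F]
r2 m[φ6→X8] = [F, T]
r2 m[φ6→X11] = [F, T]
r2 m[X13→φ0] = [T, T]
r2 m[X13→φ1] = [T, T]
r2 m[X13→φ2] = [T, T]
r2 m[X13→φ4] = [T, T]
r2 m[X8→φ5] = [F, T]
r2 m[X8→φ6] = [T, F]
r2 m[X4→φ3] = [T, T]
r2 m[X1→φ1] = [T, T]
r2 m[X2→φ0] = [F, T]
r2 m[X2→φ3] = [T, T]
r2 m[X0→φ4] = [T, F]
r2 m[X0→φ5] = [T, T]
r2 m[X11→φ2] = [F, T]
r2 m[X11→φ6] = [T, T]
no fixed point within 2 rounds

NOT CONVERGED within 2 rounds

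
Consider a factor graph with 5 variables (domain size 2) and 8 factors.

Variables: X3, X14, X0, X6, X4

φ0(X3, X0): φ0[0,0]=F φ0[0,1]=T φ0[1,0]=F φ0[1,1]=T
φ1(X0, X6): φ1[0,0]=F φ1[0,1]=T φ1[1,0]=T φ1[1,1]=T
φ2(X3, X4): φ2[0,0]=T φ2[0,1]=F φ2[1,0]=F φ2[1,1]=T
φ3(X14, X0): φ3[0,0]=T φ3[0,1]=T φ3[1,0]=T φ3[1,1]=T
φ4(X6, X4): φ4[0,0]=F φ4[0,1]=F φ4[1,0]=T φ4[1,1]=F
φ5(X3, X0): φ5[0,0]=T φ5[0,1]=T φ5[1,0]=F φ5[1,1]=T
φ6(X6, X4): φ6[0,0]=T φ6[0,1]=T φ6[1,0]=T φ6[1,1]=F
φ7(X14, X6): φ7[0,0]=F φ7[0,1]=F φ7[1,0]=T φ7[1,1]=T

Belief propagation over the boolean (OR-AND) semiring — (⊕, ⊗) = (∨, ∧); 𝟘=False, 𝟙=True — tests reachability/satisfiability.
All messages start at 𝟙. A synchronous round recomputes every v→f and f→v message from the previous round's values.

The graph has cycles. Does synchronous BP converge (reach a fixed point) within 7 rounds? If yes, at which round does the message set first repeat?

CONVERGED at round 5

init: all messages = 𝟙 over 2 values
r1 m[φ0→X3] = [T, T]
r1 m[φ0→X0] = [F, T]
r1 m[φ1→X0] = [T, T]
r1 m[φ1→X6] = [T, T]
r1 m[φ2→X3] = [T, T]
r1 m[φ2→X4] = [T, T]
r1 m[φ3→X14] = [T, T]
r1 m[φ3→X0] = [T, T]
r1 m[φ4→X6] = [F, T]
r1 m[φ4→X4] = [T, F]
r1 m[φ5→X3] = [T, T]
r1 m[φ5→X0] = [T, T]
r1 m[φ6→X6] = [T, T]
r1 m[φ6→X4] = [T, T]
r1 m[φ7→X14] = [F, T]
r1 m[φ7→X6] = [T, T]
r1 m[X3→φ0] = [T, T]
r1 m[X3→φ2] = [T, T]
r1 m[X3→φ5] = [T, T]
r1 m[X14→φ3] = [T, T]
r1 m[X14→φ7] = [T, T]
r1 m[X0→φ0] = [T, T]
r1 m[X0→φ1] = [T, T]
r1 m[X0→φ3] = [T, T]
r1 m[X0→φ5] = [T, T]
r1 m[X6→φ1] = [T, T]
r1 m[X6→φ4] = [T, T]
r1 m[X6→φ6] = [T, T]
r1 m[X6→φ7] = [T, T]
r1 m[X4→φ2] = [T, T]
r1 m[X4→φ4] = [T, T]
r1 m[X4→φ6] = [T, T]
r2 m[φ0→X3] = [T, T]
r2 m[φ0→X0] = [F, T]
r2 m[φ1→X0] = [T, T]
r2 m[φ1→X6] = [T, T]
r2 m[φ2→X3] = [T, T]
r2 m[φ2→X4] = [T, T]
r2 m[φ3→X14] = [T, T]
r2 m[φ3→X0] = [T, T]
r2 m[φ4→X6] = [F, T]
r2 m[φ4→X4] = [T, F]
r2 m[φ5→X3] = [T, T]
r2 m[φ5→X0] = [T, T]
r2 m[φ6→X6] = [T, T]
r2 m[φ6→X4] = [T, T]
r2 m[φ7→X14] = [F, T]
r2 m[φ7→X6] = [T, T]
r2 m[X3→φ0] = [T, T]
r2 m[X3→φ2] = [T, T]
r2 m[X3→φ5] = [T, T]
r2 m[X14→φ3] = [F, T]
r2 m[X14→φ7] = [T, T]
r2 m[X0→φ0] = [T, T]
r2 m[X0→φ1] = [F, T]
r2 m[X0→φ3] = [F, T]
r2 m[X0→φ5] = [F, T]
r2 m[X6→φ1] = [F, T]
r2 m[X6→φ4] = [T, T]
r2 m[X6→φ6] = [F, T]
r2 m[X6→φ7] = [F, T]
r2 m[X4→φ2] = [T, F]
r2 m[X4→φ4] = [T, T]
r2 m[X4→φ6] = [T, F]
r3 m[φ0→X3] = [T, T]
r3 m[φ0→X0] = [F, T]
r3 m[φ1→X0] = [T, T]
r3 m[φ1→X6] = [T, T]
r3 m[φ2→X3] = [T, F]
r3 m[φ2→X4] = [T, T]
r3 m[φ3→X14] = [T, T]
r3 m[φ3→X0] = [T, T]
r3 m[φ4→X6] = [F, T]
r3 m[φ4→X4] = [T, F]
r3 m[φ5→X3] = [T, T]
r3 m[φ5→X0] = [T, T]
r3 m[φ6→X6] = [T, T]
r3 m[φ6→X4] = [T, F]
r3 m[φ7→X14] = [F, T]
r3 m[φ7→X6] = [T, T]
r3 m[X3→φ0] = [T, T]
r3 m[X3→φ2] = [T, T]
r3 m[X3→φ5] = [T, T]
r3 m[X14→φ3] = [F, T]
r3 m[X14→φ7] = [T, T]
r3 m[X0→φ0] = [T, T]
r3 m[X0→φ1] = [F, T]
r3 m[X0→φ3] = [F, T]
r3 m[X0→φ5] = [F, T]
r3 m[X6→φ1] = [F, T]
r3 m[X6→φ4] = [T, T]
r3 m[X6→φ6] = [F, T]
r3 m[X6→φ7] = [F, T]
r3 m[X4→φ2] = [T, F]
r3 m[X4→φ4] = [T, T]
r3 m[X4→φ6] = [T, F]
r4 m[φ0→X3] = [T, T]
r4 m[φ0→X0] = [F, T]
r4 m[φ1→X0] = [T, T]
r4 m[φ1→X6] = [T, T]
r4 m[φ2→X3] = [T, F]
r4 m[φ2→X4] = [T, T]
r4 m[φ3→X14] = [T, T]
r4 m[φ3→X0] = [T, T]
r4 m[φ4→X6] = [F, T]
r4 m[φ4→X4] = [T, F]
r4 m[φ5→X3] = [T, T]
r4 m[φ5→X0] = [T, T]
r4 m[φ6→X6] = [T, T]
r4 m[φ6→X4] = [T, F]
r4 m[φ7→X14] = [F, T]
r4 m[φ7→X6] = [T, T]
r4 m[X3→φ0] = [T, F]
r4 m[X3→φ2] = [T, T]
r4 m[X3→φ5] = [T, F]
r4 m[X14→φ3] = [F, T]
r4 m[X14→φ7] = [T, T]
r4 m[X0→φ0] = [T, T]
r4 m[X0→φ1] = [F, T]
r4 m[X0→φ3] = [F, T]
r4 m[X0→φ5] = [F, T]
r4 m[X6→φ1] = [F, T]
r4 m[X6→φ4] = [T, T]
r4 m[X6→φ6] = [F, T]
r4 m[X6→φ7] = [F, T]
r4 m[X4→φ2] = [T, F]
r4 m[X4→φ4] = [T, F]
r4 m[X4→φ6] = [T, F]
r5 m[φ0→X3] = [T, T]
r5 m[φ0→X0] = [F, T]
r5 m[φ1→X0] = [T, T]
r5 m[φ1→X6] = [T, T]
r5 m[φ2→X3] = [T, F]
r5 m[φ2→X4] = [T, T]
r5 m[φ3→X14] = [T, T]
r5 m[φ3→X0] = [T, T]
r5 m[φ4→X6] = [F, T]
r5 m[φ4→X4] = [T, F]
r5 m[φ5→X3] = [T, T]
r5 m[φ5→X0] = [T, T]
r5 m[φ6→X6] = [T, T]
r5 m[φ6→X4] = [T, F]
r5 m[φ7→X14] = [F, T]
r5 m[φ7→X6] = [T, T]
r5 m[X3→φ0] = [T, F]
r5 m[X3→φ2] = [T, T]
r5 m[X3→φ5] = [T, F]
r5 m[X14→φ3] = [F, T]
r5 m[X14→φ7] = [T, T]
r5 m[X0→φ0] = [T, T]
r5 m[X0→φ1] = [F, T]
r5 m[X0→φ3] = [F, T]
r5 m[X0→φ5] = [F, T]
r5 m[X6→φ1] = [F, T]
r5 m[X6→φ4] = [T, T]
r5 m[X6→φ6] = [F, T]
r5 m[X6→φ7] = [F, T]
r5 m[X4→φ2] = [T, F]
r5 m[X4→φ4] = [T, F]
r5 m[X4→φ6] = [T, F]
fixed point reached at round 5
messages reach a fixed point at round 5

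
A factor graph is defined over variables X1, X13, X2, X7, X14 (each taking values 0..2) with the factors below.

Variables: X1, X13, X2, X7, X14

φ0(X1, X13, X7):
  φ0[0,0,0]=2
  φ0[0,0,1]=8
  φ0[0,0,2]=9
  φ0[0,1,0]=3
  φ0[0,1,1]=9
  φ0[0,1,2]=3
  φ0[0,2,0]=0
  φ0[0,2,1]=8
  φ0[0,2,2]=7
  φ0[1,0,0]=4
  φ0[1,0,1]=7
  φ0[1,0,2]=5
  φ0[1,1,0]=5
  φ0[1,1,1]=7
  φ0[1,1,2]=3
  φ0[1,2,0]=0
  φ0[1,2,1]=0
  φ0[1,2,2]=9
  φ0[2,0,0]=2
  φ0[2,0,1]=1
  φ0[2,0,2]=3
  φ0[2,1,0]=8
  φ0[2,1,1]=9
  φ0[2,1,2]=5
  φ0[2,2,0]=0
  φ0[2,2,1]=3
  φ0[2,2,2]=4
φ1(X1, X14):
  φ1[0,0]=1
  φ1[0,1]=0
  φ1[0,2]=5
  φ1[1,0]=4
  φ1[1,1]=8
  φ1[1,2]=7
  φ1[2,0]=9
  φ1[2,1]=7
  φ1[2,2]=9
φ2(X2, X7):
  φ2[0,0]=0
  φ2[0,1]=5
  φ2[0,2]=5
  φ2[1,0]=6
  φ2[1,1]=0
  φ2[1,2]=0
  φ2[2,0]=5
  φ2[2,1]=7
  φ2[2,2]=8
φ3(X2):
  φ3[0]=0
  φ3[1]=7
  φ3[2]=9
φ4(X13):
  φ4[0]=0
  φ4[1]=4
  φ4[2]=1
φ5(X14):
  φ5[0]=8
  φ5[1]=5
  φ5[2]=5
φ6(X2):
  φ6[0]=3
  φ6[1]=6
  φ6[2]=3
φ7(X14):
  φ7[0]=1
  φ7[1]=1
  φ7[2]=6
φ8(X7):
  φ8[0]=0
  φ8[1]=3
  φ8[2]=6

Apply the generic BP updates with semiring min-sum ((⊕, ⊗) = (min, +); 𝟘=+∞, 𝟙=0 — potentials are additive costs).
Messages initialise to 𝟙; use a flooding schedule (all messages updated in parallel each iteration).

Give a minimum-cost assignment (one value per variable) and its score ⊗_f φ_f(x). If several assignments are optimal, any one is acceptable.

assignment: (X1=0, X13=2, X2=0, X7=0, X14=1); score = 10

init: all messages = 𝟙 over 3 values
r1 m[φ0→X1] = [0, 0, 0]
r1 m[φ0→X13] = [1, 3, 0]
r1 m[φ0→X7] = [0, 0, 3]
r1 m[φ1→X1] = [0, 4, 7]
r1 m[φ1→X14] = [1, 0, 5]
r1 m[φ2→X2] = [0, 0, 5]
r1 m[φ2→X7] = [0, 0, 0]
r1 m[φ3→X2] = [0, 7, 9]
r1 m[φ4→X13] = [0, 4, 1]
r1 m[φ5→X14] = [8, 5, 5]
r1 m[φ6→X2] = [3, 6, 3]
r1 m[φ7→X14] = [1, 1, 6]
r1 m[φ8→X7] = [0, 3, 6]
r1 m[X1→φ0] = [0, 0, 0]
r1 m[X1→φ1] = [0, 0, 0]
r1 m[X13→φ0] = [0, 0, 0]
r1 m[X13→φ4] = [0, 0, 0]
r1 m[X2→φ2] = [0, 0, 0]
r1 m[X2→φ3] = [0, 0, 0]
r1 m[X2→φ6] = [0, 0, 0]
r1 m[X7→φ0] = [0, 0, 0]
r1 m[X7→φ2] = [0, 0, 0]
r1 m[X7→φ8] = [0, 0, 0]
r1 m[X14→φ1] = [0, 0, 0]
r1 m[X14→φ5] = [0, 0, 0]
r1 m[X14→φ7] = [0, 0, 0]
r2 m[φ0→X1] = [0, 0, 0]
r2 m[φ0→X13] = [1, 3, 0]
r2 m[φ0→X7] = [0, 0, 3]
r2 m[φ1→X1] = [0, 4, 7]
r2 m[φ1→X14] = [1, 0, 5]
r2 m[φ2→X2] = [0, 0, 5]
r2 m[φ2→X7] = [0, 0, 0]
r2 m[φ3→X2] = [0, 7, 9]
r2 m[φ4→X13] = [0, 4, 1]
r2 m[φ5→X14] = [8, 5, 5]
r2 m[φ6→X2] = [3, 6, 3]
r2 m[φ7→X14] = [1, 1, 6]
r2 m[φ8→X7] = [0, 3, 6]
r2 m[X1→φ0] = [0, 4, 7]
r2 m[X1→φ1] = [0, 0, 0]
r2 m[X13→φ0] = [0, 4, 1]
r2 m[X13→φ4] = [1, 3, 0]
r2 m[X2→φ2] = [3, 13, 12]
r2 m[X2→φ3] = [3, 6, 8]
r2 m[X2→φ6] = [0, 7, 14]
r2 m[X7→φ0] = [0, 3, 6]
r2 m[X7→φ2] = [0, 3, 9]
r2 m[X7→φ8] = [0, 0, 3]
r2 m[X14→φ1] = [9, 6, 11]
r2 m[X14→φ5] = [2, 1, 11]
r2 m[X14→φ7] = [9, 5, 10]
r3 m[φ0→X1] = [1, 1, 1]
r3 m[φ0→X13] = [2, 3, 0]
r3 m[φ0→X7] = [1, 5, 7]
r3 m[φ1→X1] = [6, 13, 13]
r3 m[φ1→X14] = [1, 0, 5]
r3 m[φ2→X2] = [0, 3, 5]
r3 m[φ2→X7] = [3, 8, 8]
r3 m[φ3→X2] = [0, 7, 9]
r3 m[φ4→X13] = [0, 4, 1]
r3 m[φ5→X14] = [8, 5, 5]
r3 m[φ6→X2] = [3, 6, 3]
r3 m[φ7→X14] = [1, 1, 6]
r3 m[φ8→X7] = [0, 3, 6]
r3 m[X1→φ0] = [0, 4, 7]
r3 m[X1→φ1] = [0, 0, 0]
r3 m[X13→φ0] = [0, 4, 1]
r3 m[X13→φ4] = [1, 3, 0]
r3 m[X2→φ2] = [3, 13, 12]
r3 m[X2→φ3] = [3, 6, 8]
r3 m[X2→φ6] = [0, 7, 14]
r3 m[X7→φ0] = [0, 3, 6]
r3 m[X7→φ2] = [0, 3, 9]
r3 m[X7→φ8] = [0, 0, 3]
r3 m[X14→φ1] = [9, 6, 11]
r3 m[X14→φ5] = [2, 1, 11]
r3 m[X14→φ7] = [9, 5, 10]
r4 m[φ0→X1] = [1, 1, 1]
r4 m[φ0→X13] = [2, 3, 0]
r4 m[φ0→X7] = [1, 5, 7]
r4 m[φ1→X1] = [6, 13, 13]
r4 m[φ1→X14] = [1, 0, 5]
r4 m[φ2→X2] = [0, 3, 5]
r4 m[φ2→X7] = [3, 8, 8]
r4 m[φ3→X2] = [0, 7, 9]
r4 m[φ4→X13] = [0, 4, 1]
r4 m[φ5→X14] = [8, 5, 5]
r4 m[φ6→X2] = [3, 6, 3]
r4 m[φ7→X14] = [1, 1, 6]
r4 m[φ8→X7] = [0, 3, 6]
r4 m[X1→φ0] = [6, 13, 13]
r4 m[X1→φ1] = [1, 1, 1]
r4 m[X13→φ0] = [0, 4, 1]
r4 m[X13→φ4] = [2, 3, 0]
r4 m[X2→φ2] = [3, 13, 12]
r4 m[X2→φ3] = [3, 9, 8]
r4 m[X2→φ6] = [0, 10, 14]
r4 m[X7→φ0] = [3, 11, 14]
r4 m[X7→φ2] = [1, 8, 13]
r4 m[X7→φ8] = [4, 13, 15]
r4 m[X14→φ1] = [9, 6, 11]
r4 m[X14→φ5] = [2, 1, 11]
r4 m[X14→φ7] = [9, 5, 10]
r5 m[φ0→X1] = [4, 4, 4]
r5 m[φ0→X13] = [11, 12, 9]
r5 m[φ0→X7] = [7, 14, 13]
r5 m[φ1→X1] = [6, 13, 13]
r5 m[φ1→X14] = [2, 1, 6]
r5 m[φ2→X2] = [1, 7, 6]
r5 m[φ2→X7] = [3, 8, 8]
r5 m[φ3→X2] = [0, 7, 9]
r5 m[φ4→X13] = [0, 4, 1]
r5 m[φ5→X14] = [8, 5, 5]
r5 m[φ6→X2] = [3, 6, 3]
r5 m[φ7→X14] = [1, 1, 6]
r5 m[φ8→X7] = [0, 3, 6]
r5 m[X1→φ0] = [6, 13, 13]
r5 m[X1→φ1] = [1, 1, 1]
r5 m[X13→φ0] = [0, 4, 1]
r5 m[X13→φ4] = [2, 3, 0]
r5 m[X2→φ2] = [3, 13, 12]
r5 m[X2→φ3] = [3, 9, 8]
r5 m[X2→φ6] = [0, 10, 14]
r5 m[X7→φ0] = [3, 11, 14]
r5 m[X7→φ2] = [1, 8, 13]
r5 m[X7→φ8] = [4, 13, 15]
r5 m[X14→φ1] = [9, 6, 11]
r5 m[X14→φ5] = [2, 1, 11]
r5 m[X14→φ7] = [9, 5, 10]
r6 m[φ0→X1] = [4, 4, 4]
r6 m[φ0→X13] = [11, 12, 9]
r6 m[φ0→X7] = [7, 14, 13]
r6 m[φ1→X1] = [6, 13, 13]
r6 m[φ1→X14] = [2, 1, 6]
r6 m[φ2→X2] = [1, 7, 6]
r6 m[φ2→X7] = [3, 8, 8]
r6 m[φ3→X2] = [0, 7, 9]
r6 m[φ4→X13] = [0, 4, 1]
r6 m[φ5→X14] = [8, 5, 5]
r6 m[φ6→X2] = [3, 6, 3]
r6 m[φ7→X14] = [1, 1, 6]
r6 m[φ8→X7] = [0, 3, 6]
r6 m[X1→φ0] = [6, 13, 13]
r6 m[X1→φ1] = [4, 4, 4]
r6 m[X13→φ0] = [0, 4, 1]
r6 m[X13→φ4] = [11, 12, 9]
r6 m[X2→φ2] = [3, 13, 12]
r6 m[X2→φ3] = [4, 13, 9]
r6 m[X2→φ6] = [1, 14, 15]
r6 m[X7→φ0] = [3, 11, 14]
r6 m[X7→φ2] = [7, 17, 19]
r6 m[X7→φ8] = [10, 22, 21]
r6 m[X14→φ1] = [9, 6, 11]
r6 m[X14→φ5] = [3, 2, 12]
r6 m[X14→φ7] = [10, 6, 11]
r7 m[φ0→X1] = [4, 4, 4]
r7 m[φ0→X13] = [11, 12, 9]
r7 m[φ0→X7] = [7, 14, 13]
r7 m[φ1→X1] = [6, 13, 13]
r7 m[φ1→X14] = [5, 4, 9]
r7 m[φ2→X2] = [7, 13, 12]
r7 m[φ2→X7] = [3, 8, 8]
r7 m[φ3→X2] = [0, 7, 9]
r7 m[φ4→X13] = [0, 4, 1]
r7 m[φ5→X14] = [8, 5, 5]
r7 m[φ6→X2] = [3, 6, 3]
r7 m[φ7→X14] = [1, 1, 6]
r7 m[φ8→X7] = [0, 3, 6]
r7 m[X1→φ0] = [6, 13, 13]
r7 m[X1→φ1] = [4, 4, 4]
r7 m[X13→φ0] = [0, 4, 1]
r7 m[X13→φ4] = [11, 12, 9]
r7 m[X2→φ2] = [3, 13, 12]
r7 m[X2→φ3] = [4, 13, 9]
r7 m[X2→φ6] = [1, 14, 15]
r7 m[X7→φ0] = [3, 11, 14]
r7 m[X7→φ2] = [7, 17, 19]
r7 m[X7→φ8] = [10, 22, 21]
r7 m[X14→φ1] = [9, 6, 11]
r7 m[X14→φ5] = [3, 2, 12]
r7 m[X14→φ7] = [10, 6, 11]
r8 m[φ0→X1] = [4, 4, 4]
r8 m[φ0→X13] = [11, 12, 9]
r8 m[φ0→X7] = [7, 14, 13]
r8 m[φ1→X1] = [6, 13, 13]
r8 m[φ1→X14] = [5, 4, 9]
r8 m[φ2→X2] = [7, 13, 12]
r8 m[φ2→X7] = [3, 8, 8]
r8 m[φ3→X2] = [0, 7, 9]
r8 m[φ4→X13] = [0, 4, 1]
r8 m[φ5→X14] = [8, 5, 5]
r8 m[φ6→X2] = [3, 6, 3]
r8 m[φ7→X14] = [1, 1, 6]
r8 m[φ8→X7] = [0, 3, 6]
r8 m[X1→φ0] = [6, 13, 13]
r8 m[X1→φ1] = [4, 4, 4]
r8 m[X13→φ0] = [0, 4, 1]
r8 m[X13→φ4] = [11, 12, 9]
r8 m[X2→φ2] = [3, 13, 12]
r8 m[X2→φ3] = [10, 19, 15]
r8 m[X2→φ6] = [7, 20, 21]
r8 m[X7→φ0] = [3, 11, 14]
r8 m[X7→φ2] = [7, 17, 19]
r8 m[X7→φ8] = [10, 22, 21]
r8 m[X14→φ1] = [9, 6, 11]
r8 m[X14→φ5] = [6, 5, 15]
r8 m[X14→φ7] = [13, 9, 14]
r9 m[φ0→X1] = [4, 4, 4]
r9 m[φ0→X13] = [11, 12, 9]
r9 m[φ0→X7] = [7, 14, 13]
r9 m[φ1→X1] = [6, 13, 13]
r9 m[φ1→X14] = [5, 4, 9]
r9 m[φ2→X2] = [7, 13, 12]
r9 m[φ2→X7] = [3, 8, 8]
r9 m[φ3→X2] = [0, 7, 9]
r9 m[φ4→X13] = [0, 4, 1]
r9 m[φ5→X14] = [8, 5, 5]
r9 m[φ6→X2] = [3, 6, 3]
r9 m[φ7→X14] = [1, 1, 6]
r9 m[φ8→X7] = [0, 3, 6]
r9 m[X1→φ0] = [6, 13, 13]
r9 m[X1→φ1] = [4, 4, 4]
r9 m[X13→φ0] = [0, 4, 1]
r9 m[X13→φ4] = [11, 12, 9]
r9 m[X2→φ2] = [3, 13, 12]
r9 m[X2→φ3] = [10, 19, 15]
r9 m[X2→φ6] = [7, 20, 21]
r9 m[X7→φ0] = [3, 11, 14]
r9 m[X7→φ2] = [7, 17, 19]
r9 m[X7→φ8] = [10, 22, 21]
r9 m[X14→φ1] = [9, 6, 11]
r9 m[X14→φ5] = [6, 5, 15]
r9 m[X14→φ7] = [13, 9, 14]
fixed point reached at round 9
traceback from X1: (X1=0, X13=2, X2=0, X7=0, X14=1), score=10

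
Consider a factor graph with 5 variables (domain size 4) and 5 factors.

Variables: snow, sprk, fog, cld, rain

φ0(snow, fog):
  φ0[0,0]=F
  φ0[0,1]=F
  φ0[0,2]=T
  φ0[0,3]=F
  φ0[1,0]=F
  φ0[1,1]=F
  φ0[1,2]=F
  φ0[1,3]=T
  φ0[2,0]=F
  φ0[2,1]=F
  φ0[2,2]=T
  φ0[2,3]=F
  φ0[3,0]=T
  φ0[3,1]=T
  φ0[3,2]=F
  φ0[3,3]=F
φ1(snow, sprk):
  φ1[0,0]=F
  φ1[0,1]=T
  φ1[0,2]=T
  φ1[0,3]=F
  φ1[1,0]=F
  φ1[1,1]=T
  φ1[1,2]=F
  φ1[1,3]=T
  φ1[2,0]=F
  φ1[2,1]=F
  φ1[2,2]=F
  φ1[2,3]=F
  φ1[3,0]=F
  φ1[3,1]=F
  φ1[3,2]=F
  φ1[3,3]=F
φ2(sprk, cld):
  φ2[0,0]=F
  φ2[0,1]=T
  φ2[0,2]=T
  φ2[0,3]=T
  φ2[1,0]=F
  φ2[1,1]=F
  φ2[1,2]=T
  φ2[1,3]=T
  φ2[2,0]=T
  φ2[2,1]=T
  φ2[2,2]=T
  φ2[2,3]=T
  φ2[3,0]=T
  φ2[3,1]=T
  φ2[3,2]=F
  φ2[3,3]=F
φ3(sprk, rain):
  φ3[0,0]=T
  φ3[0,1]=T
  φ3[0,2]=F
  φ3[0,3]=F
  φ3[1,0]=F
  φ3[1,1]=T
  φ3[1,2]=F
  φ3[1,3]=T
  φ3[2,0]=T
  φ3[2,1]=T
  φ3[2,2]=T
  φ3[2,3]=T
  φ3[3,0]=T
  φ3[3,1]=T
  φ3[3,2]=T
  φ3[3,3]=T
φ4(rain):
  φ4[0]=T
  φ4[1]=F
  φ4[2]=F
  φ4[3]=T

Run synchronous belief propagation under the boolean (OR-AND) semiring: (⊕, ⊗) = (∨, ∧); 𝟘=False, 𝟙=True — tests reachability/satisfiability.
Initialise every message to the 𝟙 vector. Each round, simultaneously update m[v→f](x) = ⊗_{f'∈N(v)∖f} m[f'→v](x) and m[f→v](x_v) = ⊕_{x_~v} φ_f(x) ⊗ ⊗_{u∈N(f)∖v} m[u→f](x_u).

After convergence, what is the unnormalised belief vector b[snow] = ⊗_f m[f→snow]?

init: all messages = 𝟙 over 4 values
r1 m[φ0→snow] = [T, T, T, T]
r1 m[φ0→fog] = [T, T, T, T]
r1 m[φ1→snow] = [T, T, F, F]
r1 m[φ1→sprk] = [F, T, T, T]
r1 m[φ2→sprk] = [T, T, T, T]
r1 m[φ2→cld] = [T, T, T, T]
r1 m[φ3→sprk] = [T, T, T, T]
r1 m[φ3→rain] = [T, T, T, T]
r1 m[φ4→rain] = [T, F, F, T]
r1 m[snow→φ0] = [T, T, T, T]
r1 m[snow→φ1] = [T, T, T, T]
r1 m[sprk→φ1] = [T, T, T, T]
r1 m[sprk→φ2] = [T, T, T, T]
r1 m[sprk→φ3] = [T, T, T, T]
r1 m[fog→φ0] = [T, T, T, T]
r1 m[cld→φ2] = [T, T, T, T]
r1 m[rain→φ3] = [T, T, T, T]
r1 m[rain→φ4] = [T, T, T, T]
r2 m[φ0→snow] = [T, T, T, T]
r2 m[φ0→fog] = [T, T, T, T]
r2 m[φ1→snow] = [T, T, F, F]
r2 m[φ1→sprk] = [F, T, T, T]
r2 m[φ2→sprk] = [T, T, T, T]
r2 m[φ2→cld] = [T, T, T, T]
r2 m[φ3→sprk] = [T, T, T, T]
r2 m[φ3→rain] = [T, T, T, T]
r2 m[φ4→rain] = [T, F, F, T]
r2 m[snow→φ0] = [T, T, F, F]
r2 m[snow→φ1] = [T, T, T, T]
r2 m[sprk→φ1] = [T, T, T, T]
r2 m[sprk→φ2] = [F, T, T, T]
r2 m[sprk→φ3] = [F, T, T, T]
r2 m[fog→φ0] = [T, T, T, T]
r2 m[cld→φ2] = [T, T, T, T]
r2 m[rain→φ3] = [T, F, F, T]
r2 m[rain→φ4] = [T, T, T, T]
r3 m[φ0→snow] = [T, T, T, T]
r3 m[φ0→fog] = [F, F, T, T]
r3 m[φ1→snow] = [T, T, F, F]
r3 m[φ1→sprk] = [F, T, T, T]
r3 m[φ2→sprk] = [T, T, T, T]
r3 m[φ2→cld] = [T, T, T, T]
r3 m[φ3→sprk] = [T, T, T, T]
r3 m[φ3→rain] = [T, T, T, T]
r3 m[φ4→rain] = [T, F, F, T]
r3 m[snow→φ0] = [T, T, F, F]
r3 m[snow→φ1] = [T, T, T, T]
r3 m[sprk→φ1] = [T, T, T, T]
r3 m[sprk→φ2] = [F, T, T, T]
r3 m[sprk→φ3] = [F, T, T, T]
r3 m[fog→φ0] = [T, T, T, T]
r3 m[cld→φ2] = [T, T, T, T]
r3 m[rain→φ3] = [T, F, F, T]
r3 m[rain→φ4] = [T, T, T, T]
r4 m[φ0→snow] = [T, T, T, T]
r4 m[φ0→fog] = [F, F, T, T]
r4 m[φ1→snow] = [T, T, F, F]
r4 m[φ1→sprk] = [F, T, T, T]
r4 m[φ2→sprk] = [T, T, T, T]
r4 m[φ2→cld] = [T, T, T, T]
r4 m[φ3→sprk] = [T, T, T, T]
r4 m[φ3→rain] = [T, T, T, T]
r4 m[φ4→rain] = [T, F, F, T]
r4 m[snow→φ0] = [T, T, F, F]
r4 m[snow→φ1] = [T, T, T, T]
r4 m[sprk→φ1] = [T, T, T, T]
r4 m[sprk→φ2] = [F, T, T, T]
r4 m[sprk→φ3] = [F, T, T, T]
r4 m[fog→φ0] = [T, T, T, T]
r4 m[cld→φ2] = [T, T, T, T]
r4 m[rain→φ3] = [T, F, F, T]
r4 m[rain→φ4] = [T, T, T, T]
fixed point reached at round 4
b[snow] = ⊗ incoming = [T, T, F, F]

b[snow] = [T, T, F, F]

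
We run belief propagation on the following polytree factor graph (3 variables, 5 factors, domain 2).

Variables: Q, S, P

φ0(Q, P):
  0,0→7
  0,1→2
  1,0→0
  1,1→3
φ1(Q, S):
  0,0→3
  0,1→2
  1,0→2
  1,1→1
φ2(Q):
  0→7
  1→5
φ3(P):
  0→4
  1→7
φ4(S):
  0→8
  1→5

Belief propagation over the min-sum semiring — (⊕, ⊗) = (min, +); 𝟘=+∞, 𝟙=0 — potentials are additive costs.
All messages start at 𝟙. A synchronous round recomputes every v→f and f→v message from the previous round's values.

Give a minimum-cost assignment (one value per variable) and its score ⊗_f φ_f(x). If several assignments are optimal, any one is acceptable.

assignment: (Q=1, S=1, P=0); score = 15

init: all messages = 𝟙 over 2 values
r1 m[φ0→Q] = [2, 0]
r1 m[φ0→P] = [0, 2]
r1 m[φ1→Q] = [2, 1]
r1 m[φ1→S] = [2, 1]
r1 m[φ2→Q] = [7, 5]
r1 m[φ3→P] = [4, 7]
r1 m[φ4→S] = [8, 5]
r1 m[Q→φ0] = [0, 0]
r1 m[Q→φ1] = [0, 0]
r1 m[Q→φ2] = [0, 0]
r1 m[S→φ1] = [0, 0]
r1 m[S→φ4] = [0, 0]
r1 m[P→φ0] = [0, 0]
r1 m[P→φ3] = [0, 0]
r2 m[φ0→Q] = [2, 0]
r2 m[φ0→P] = [0, 2]
r2 m[φ1→Q] = [2, 1]
r2 m[φ1→S] = [2, 1]
r2 m[φ2→Q] = [7, 5]
r2 m[φ3→P] = [4, 7]
r2 m[φ4→S] = [8, 5]
r2 m[Q→φ0] = [9, 6]
r2 m[Q→φ1] = [9, 5]
r2 m[Q→φ2] = [4, 1]
r2 m[S→φ1] = [8, 5]
r2 m[S→φ4] = [2, 1]
r2 m[P→φ0] = [4, 7]
r2 m[P→φ3] = [0, 2]
r3 m[φ0→Q] = [9, 4]
r3 m[φ0→P] = [6, 9]
r3 m[φ1→Q] = [7, 6]
r3 m[φ1→S] = [7, 6]
r3 m[φ2→Q] = [7, 5]
r3 m[φ3→P] = [4, 7]
r3 m[φ4→S] = [8, 5]
r3 m[Q→φ0] = [9, 6]
r3 m[Q→φ1] = [9, 5]
r3 m[Q→φ2] = [4, 1]
r3 m[S→φ1] = [8, 5]
r3 m[S→φ4] = [2, 1]
r3 m[P→φ0] = [4, 7]
r3 m[P→φ3] = [0, 2]
r4 m[φ0→Q] = [9, 4]
r4 m[φ0→P] = [6, 9]
r4 m[φ1→Q] = [7, 6]
r4 m[φ1→S] = [7, 6]
r4 m[φ2→Q] = [7, 5]
r4 m[φ3→P] = [4, 7]
r4 m[φ4→S] = [8, 5]
r4 m[Q→φ0] = [14, 11]
r4 m[Q→φ1] = [16, 9]
r4 m[Q→φ2] = [16, 10]
r4 m[S→φ1] = [8, 5]
r4 m[S→φ4] = [7, 6]
r4 m[P→φ0] = [4, 7]
r4 m[P→φ3] = [6, 9]
r5 m[φ0→Q] = [9, 4]
r5 m[φ0→P] = [11, 14]
r5 m[φ1→Q] = [7, 6]
r5 m[φ1→S] = [11, 10]
r5 m[φ2→Q] = [7, 5]
r5 m[φ3→P] = [4, 7]
r5 m[φ4→S] = [8, 5]
r5 m[Q→φ0] = [14, 11]
r5 m[Q→φ1] = [16, 9]
r5 m[Q→φ2] = [16, 10]
r5 m[S→φ1] = [8, 5]
r5 m[S→φ4] = [7, 6]
r5 m[P→φ0] = [4, 7]
r5 m[P→φ3] = [6, 9]
r6 m[φ0→Q] = [9, 4]
r6 m[φ0→P] = [11, 14]
r6 m[φ1→Q] = [7, 6]
r6 m[φ1→S] = [11, 10]
r6 m[φ2→Q] = [7, 5]
r6 m[φ3→P] = [4, 7]
r6 m[φ4→S] = [8, 5]
r6 m[Q→φ0] = [14, 11]
r6 m[Q→φ1] = [16, 9]
r6 m[Q→φ2] = [16, 10]
r6 m[S→φ1] = [8, 5]
r6 m[S→φ4] = [11, 10]
r6 m[P→φ0] = [4, 7]
r6 m[P→φ3] = [11, 14]
r7 m[φ0→Q] = [9, 4]
r7 m[φ0→P] = [11, 14]
r7 m[φ1→Q] = [7, 6]
r7 m[φ1→S] = [11, 10]
r7 m[φ2→Q] = [7, 5]
r7 m[φ3→P] = [4, 7]
r7 m[φ4→S] = [8, 5]
r7 m[Q→φ0] = [14, 11]
r7 m[Q→φ1] = [16, 9]
r7 m[Q→φ2] = [16, 10]
r7 m[S→φ1] = [8, 5]
r7 m[S→φ4] = [11, 10]
r7 m[P→φ0] = [4, 7]
r7 m[P→φ3] = [11, 14]
fixed point reached at round 7
traceback from Q: (Q=1, S=1, P=0), score=15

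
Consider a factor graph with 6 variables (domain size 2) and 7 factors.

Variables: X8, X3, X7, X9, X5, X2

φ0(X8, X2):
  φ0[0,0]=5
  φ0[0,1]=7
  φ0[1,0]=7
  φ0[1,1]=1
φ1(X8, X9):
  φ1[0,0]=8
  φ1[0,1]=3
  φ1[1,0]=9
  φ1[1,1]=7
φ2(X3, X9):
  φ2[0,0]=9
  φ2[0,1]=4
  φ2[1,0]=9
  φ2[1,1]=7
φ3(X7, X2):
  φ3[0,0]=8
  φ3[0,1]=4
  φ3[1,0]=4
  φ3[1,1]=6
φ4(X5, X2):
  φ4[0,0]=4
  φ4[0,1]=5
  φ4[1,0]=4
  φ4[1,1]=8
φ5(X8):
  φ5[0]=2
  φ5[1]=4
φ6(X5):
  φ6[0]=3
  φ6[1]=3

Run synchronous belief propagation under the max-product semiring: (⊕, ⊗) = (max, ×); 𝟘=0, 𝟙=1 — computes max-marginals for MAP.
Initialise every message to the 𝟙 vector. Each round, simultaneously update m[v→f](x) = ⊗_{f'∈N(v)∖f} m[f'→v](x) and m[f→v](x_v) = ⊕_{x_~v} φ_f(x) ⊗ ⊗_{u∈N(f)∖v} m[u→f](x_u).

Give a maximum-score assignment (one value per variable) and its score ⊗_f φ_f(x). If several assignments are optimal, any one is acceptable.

init: all messages = 𝟙 over 2 values
r1 m[φ0→X8] = [7, 7]
r1 m[φ0→X2] = [7, 7]
r1 m[φ1→X8] = [8, 9]
r1 m[φ1→X9] = [9, 7]
r1 m[φ2→X3] = [9, 9]
r1 m[φ2→X9] = [9, 7]
r1 m[φ3→X7] = [8, 6]
r1 m[φ3→X2] = [8, 6]
r1 m[φ4→X5] = [5, 8]
r1 m[φ4→X2] = [4, 8]
r1 m[φ5→X8] = [2, 4]
r1 m[φ6→X5] = [3, 3]
r1 m[X8→φ0] = [1, 1]
r1 m[X8→φ1] = [1, 1]
r1 m[X8→φ5] = [1, 1]
r1 m[X3→φ2] = [1, 1]
r1 m[X7→φ3] = [1, 1]
r1 m[X9→φ1] = [1, 1]
r1 m[X9→φ2] = [1, 1]
r1 m[X5→φ4] = [1, 1]
r1 m[X5→φ6] = [1, 1]
r1 m[X2→φ0] = [1, 1]
r1 m[X2→φ3] = [1, 1]
r1 m[X2→φ4] = [1, 1]
r2 m[φ0→X8] = [7, 7]
r2 m[φ0→X2] = [7, 7]
r2 m[φ1→X8] = [8, 9]
r2 m[φ1→X9] = [9, 7]
r2 m[φ2→X3] = [9, 9]
r2 m[φ2→X9] = [9, 7]
r2 m[φ3→X7] = [8, 6]
r2 m[φ3→X2] = [8, 6]
r2 m[φ4→X5] = [5, 8]
r2 m[φ4→X2] = [4, 8]
r2 m[φ5→X8] = [2, 4]
r2 m[φ6→X5] = [3, 3]
r2 m[X8→φ0] = [16, 36]
r2 m[X8→φ1] = [14, 28]
r2 m[X8→φ5] = [56, 63]
r2 m[X3→φ2] = [1, 1]
r2 m[X7→φ3] = [1, 1]
r2 m[X9→φ1] = [9, 7]
r2 m[X9→φ2] = [9, 7]
r2 m[X5→φ4] = [3, 3]
r2 m[X5→φ6] = [5, 8]
r2 m[X2→φ0] = [32, 48]
r2 m[X2→φ3] = [28, 56]
r2 m[X2→φ4] = [56, 42]
r3 m[φ0→X8] = [336, 224]
r3 m[φ0→X2] = [252, 112]
r3 m[φ1→X8] = [72, 81]
r3 m[φ1→X9] = [252, 196]
r3 m[φ2→X3] = [81, 81]
r3 m[φ2→X9] = [9, 7]
r3 m[φ3→X7] = [224, 336]
r3 m[φ3→X2] = [8, 6]
r3 m[φ4→X5] = [224, 336]
r3 m[φ4→X2] = [12, 24]
r3 m[φ5→X8] = [2, 4]
r3 m[φ6→X5] = [3, 3]
r3 m[X8→φ0] = [16, 36]
r3 m[X8→φ1] = [14, 28]
r3 m[X8→φ5] = [56, 63]
r3 m[X3→φ2] = [1, 1]
r3 m[X7→φ3] = [1, 1]
r3 m[X9→φ1] = [9, 7]
r3 m[X9→φ2] = [9, 7]
r3 m[X5→φ4] = [3, 3]
r3 m[X5→φ6] = [5, 8]
r3 m[X2→φ0] = [32, 48]
r3 m[X2→φ3] = [28, 56]
r3 m[X2→φ4] = [56, 42]
r4 m[φ0→X8] = [336, 224]
r4 m[φ0→X2] = [252, 112]
r4 m[φ1→X8] = [72, 81]
r4 m[φ1→X9] = [252, 196]
r4 m[φ2→X3] = [81, 81]
r4 m[φ2→X9] = [9, 7]
r4 m[φ3→X7] = [224, 336]
r4 m[φ3→X2] = [8, 6]
r4 m[φ4→X5] = [224, 336]
r4 m[φ4→X2] = [12, 24]
r4 m[φ5→X8] = [2, 4]
r4 m[φ6→X5] = [3, 3]
r4 m[X8→φ0] = [144, 324]
r4 m[X8→φ1] = [672, 896]
r4 m[X8→φ5] = [24192, 18144]
r4 m[X3→φ2] = [1, 1]
r4 m[X7→φ3] = [1, 1]
r4 m[X9→φ1] = [9, 7]
r4 m[X9→φ2] = [252, 196]
r4 m[X5→φ4] = [3, 3]
r4 m[X5→φ6] = [224, 336]
r4 m[X2→φ0] = [96, 144]
r4 m[X2→φ3] = [3024, 2688]
r4 m[X2→φ4] = [2016, 672]
r5 m[φ0→X8] = [1008, 672]
r5 m[φ0→X2] = [2268, 1008]
r5 m[φ1→X8] = [72, 81]
r5 m[φ1→X9] = [8064, 6272]
r5 m[φ2→X3] = [2268, 2268]
r5 m[φ2→X9] = [9, 7]
r5 m[φ3→X7] = [24192, 16128]
r5 m[φ3→X2] = [8, 6]
r5 m[φ4→X5] = [8064, 8064]
r5 m[φ4→X2] = [12, 24]
r5 m[φ5→X8] = [2, 4]
r5 m[φ6→X5] = [3, 3]
r5 m[X8→φ0] = [144, 324]
r5 m[X8→φ1] = [672, 896]
r5 m[X8→φ5] = [24192, 18144]
r5 m[X3→φ2] = [1, 1]
r5 m[X7→φ3] = [1, 1]
r5 m[X9→φ1] = [9, 7]
r5 m[X9→φ2] = [252, 196]
r5 m[X5→φ4] = [3, 3]
r5 m[X5→φ6] = [224, 336]
r5 m[X2→φ0] = [96, 144]
r5 m[X2→φ3] = [3024, 2688]
r5 m[X2→φ4] = [2016, 672]
r6 m[φ0→X8] = [1008, 672]
r6 m[φ0→X2] = [2268, 1008]
r6 m[φ1→X8] = [72, 81]
r6 m[φ1→X9] = [8064, 6272]
r6 m[φ2→X3] = [2268, 2268]
r6 m[φ2→X9] = [9, 7]
r6 m[φ3→X7] = [24192, 16128]
r6 m[φ3→X2] = [8, 6]
r6 m[φ4→X5] = [8064, 8064]
r6 m[φ4→X2] = [12, 24]
r6 m[φ5→X8] = [2, 4]
r6 m[φ6→X5] = [3, 3]
r6 m[X8→φ0] = [144, 324]
r6 m[X8→φ1] = [2016, 2688]
r6 m[X8→φ5] = [72576, 54432]
r6 m[X3→φ2] = [1, 1]
r6 m[X7→φ3] = [1, 1]
r6 m[X9→φ1] = [9, 7]
r6 m[X9→φ2] = [8064, 6272]
r6 m[X5→φ4] = [3, 3]
r6 m[X5→φ6] = [8064, 8064]
r6 m[X2→φ0] = [96, 144]
r6 m[X2→φ3] = [27216, 24192]
r6 m[X2→φ4] = [18144, 6048]
r7 m[φ0→X8] = [1008, 672]
r7 m[φ0→X2] = [2268, 1008]
r7 m[φ1→X8] = [72, 81]
r7 m[φ1→X9] = [24192, 18816]
r7 m[φ2→X3] = [72576, 72576]
r7 m[φ2→X9] = [9, 7]
r7 m[φ3→X7] = [217728, 145152]
r7 m[φ3→X2] = [8, 6]
r7 m[φ4→X5] = [72576, 72576]
r7 m[φ4→X2] = [12, 24]
r7 m[φ5→X8] = [2, 4]
r7 m[φ6→X5] = [3, 3]
r7 m[X8→φ0] = [144, 324]
r7 m[X8→φ1] = [2016, 2688]
r7 m[X8→φ5] = [72576, 54432]
r7 m[X3→φ2] = [1, 1]
r7 m[X7→φ3] = [1, 1]
r7 m[X9→φ1] = [9, 7]
r7 m[X9→φ2] = [8064, 6272]
r7 m[X5→φ4] = [3, 3]
r7 m[X5→φ6] = [8064, 8064]
r7 m[X2→φ0] = [96, 144]
r7 m[X2→φ3] = [27216, 24192]
r7 m[X2→φ4] = [18144, 6048]
r8 m[φ0→X8] = [1008, 672]
r8 m[φ0→X2] = [2268, 1008]
r8 m[φ1→X8] = [72, 81]
r8 m[φ1→X9] = [24192, 18816]
r8 m[φ2→X3] = [72576, 72576]
r8 m[φ2→X9] = [9, 7]
r8 m[φ3→X7] = [217728, 145152]
r8 m[φ3→X2] = [8, 6]
r8 m[φ4→X5] = [72576, 72576]
r8 m[φ4→X2] = [12, 24]
r8 m[φ5→X8] = [2, 4]
r8 m[φ6→X5] = [3, 3]
r8 m[X8→φ0] = [144, 324]
r8 m[X8→φ1] = [2016, 2688]
r8 m[X8→φ5] = [72576, 54432]
r8 m[X3→φ2] = [1, 1]
r8 m[X7→φ3] = [1, 1]
r8 m[X9→φ1] = [9, 7]
r8 m[X9→φ2] = [24192, 18816]
r8 m[X5→φ4] = [3, 3]
r8 m[X5→φ6] = [72576, 72576]
r8 m[X2→φ0] = [96, 144]
r8 m[X2→φ3] = [27216, 24192]
r8 m[X2→φ4] = [18144, 6048]
r9 m[φ0→X8] = [1008, 672]
r9 m[φ0→X2] = [2268, 1008]
r9 m[φ1→X8] = [72, 81]
r9 m[φ1→X9] = [24192, 18816]
r9 m[φ2→X3] = [217728, 217728]
r9 m[φ2→X9] = [9, 7]
r9 m[φ3→X7] = [217728, 145152]
r9 m[φ3→X2] = [8, 6]
r9 m[φ4→X5] = [72576, 72576]
r9 m[φ4→X2] = [12, 24]
r9 m[φ5→X8] = [2, 4]
r9 m[φ6→X5] = [3, 3]
r9 m[X8→φ0] = [144, 324]
r9 m[X8→φ1] = [2016, 2688]
r9 m[X8→φ5] = [72576, 54432]
r9 m[X3→φ2] = [1, 1]
r9 m[X7→φ3] = [1, 1]
r9 m[X9→φ1] = [9, 7]
r9 m[X9→φ2] = [24192, 18816]
r9 m[X5→φ4] = [3, 3]
r9 m[X5→φ6] = [72576, 72576]
r9 m[X2→φ0] = [96, 144]
r9 m[X2→φ3] = [27216, 24192]
r9 m[X2→φ4] = [18144, 6048]
r10 m[φ0→X8] = [1008, 672]
r10 m[φ0→X2] = [2268, 1008]
r10 m[φ1→X8] = [72, 81]
r10 m[φ1→X9] = [24192, 18816]
r10 m[φ2→X3] = [217728, 217728]
r10 m[φ2→X9] = [9, 7]
r10 m[φ3→X7] = [217728, 145152]
r10 m[φ3→X2] = [8, 6]
r10 m[φ4→X5] = [72576, 72576]
r10 m[φ4→X2] = [12, 24]
r10 m[φ5→X8] = [2, 4]
r10 m[φ6→X5] = [3, 3]
r10 m[X8→φ0] = [144, 324]
r10 m[X8→φ1] = [2016, 2688]
r10 m[X8→φ5] = [72576, 54432]
r10 m[X3→φ2] = [1, 1]
r10 m[X7→φ3] = [1, 1]
r10 m[X9→φ1] = [9, 7]
r10 m[X9→φ2] = [24192, 18816]
r10 m[X5→φ4] = [3, 3]
r10 m[X5→φ6] = [72576, 72576]
r10 m[X2→φ0] = [96, 144]
r10 m[X2→φ3] = [27216, 24192]
r10 m[X2→φ4] = [18144, 6048]
fixed point reached at round 10
traceback from X8: (X8=1, X3=0, X7=0, X9=0, X5=0, X2=0), score=217728

assignment: (X8=1, X3=0, X7=0, X9=0, X5=0, X2=0); score = 217728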